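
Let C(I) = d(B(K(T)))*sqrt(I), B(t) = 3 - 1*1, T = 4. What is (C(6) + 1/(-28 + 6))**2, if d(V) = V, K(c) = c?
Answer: 11617/484 - 2*sqrt(6)/11 ≈ 23.557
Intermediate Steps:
B(t) = 2 (B(t) = 3 - 1 = 2)
C(I) = 2*sqrt(I)
(C(6) + 1/(-28 + 6))**2 = (2*sqrt(6) + 1/(-28 + 6))**2 = (2*sqrt(6) + 1/(-22))**2 = (2*sqrt(6) - 1/22)**2 = (-1/22 + 2*sqrt(6))**2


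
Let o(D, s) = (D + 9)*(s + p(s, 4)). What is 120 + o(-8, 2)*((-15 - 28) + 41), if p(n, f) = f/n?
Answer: 112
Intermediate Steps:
o(D, s) = (9 + D)*(s + 4/s) (o(D, s) = (D + 9)*(s + 4/s) = (9 + D)*(s + 4/s))
120 + o(-8, 2)*((-15 - 28) + 41) = 120 + ((36 + 4*(-8) + 2**2*(9 - 8))/2)*((-15 - 28) + 41) = 120 + ((36 - 32 + 4*1)/2)*(-43 + 41) = 120 + ((36 - 32 + 4)/2)*(-2) = 120 + ((1/2)*8)*(-2) = 120 + 4*(-2) = 120 - 8 = 112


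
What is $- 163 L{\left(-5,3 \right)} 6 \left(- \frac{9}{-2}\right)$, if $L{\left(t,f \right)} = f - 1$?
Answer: $-8802$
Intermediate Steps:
$L{\left(t,f \right)} = -1 + f$ ($L{\left(t,f \right)} = f - 1 = -1 + f$)
$- 163 L{\left(-5,3 \right)} 6 \left(- \frac{9}{-2}\right) = - 163 \left(-1 + 3\right) 6 \left(- \frac{9}{-2}\right) = - 163 \cdot 2 \cdot 6 \left(\left(-9\right) \left(- \frac{1}{2}\right)\right) = - 163 \cdot 12 \cdot \frac{9}{2} = \left(-163\right) 54 = -8802$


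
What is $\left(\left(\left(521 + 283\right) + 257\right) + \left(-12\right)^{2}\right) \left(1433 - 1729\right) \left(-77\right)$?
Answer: $27464360$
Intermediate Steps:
$\left(\left(\left(521 + 283\right) + 257\right) + \left(-12\right)^{2}\right) \left(1433 - 1729\right) \left(-77\right) = \left(\left(804 + 257\right) + 144\right) \left(-296\right) \left(-77\right) = \left(1061 + 144\right) \left(-296\right) \left(-77\right) = 1205 \left(-296\right) \left(-77\right) = \left(-356680\right) \left(-77\right) = 27464360$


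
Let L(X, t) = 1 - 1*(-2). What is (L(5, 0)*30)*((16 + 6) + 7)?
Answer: 2610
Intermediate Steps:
L(X, t) = 3 (L(X, t) = 1 + 2 = 3)
(L(5, 0)*30)*((16 + 6) + 7) = (3*30)*((16 + 6) + 7) = 90*(22 + 7) = 90*29 = 2610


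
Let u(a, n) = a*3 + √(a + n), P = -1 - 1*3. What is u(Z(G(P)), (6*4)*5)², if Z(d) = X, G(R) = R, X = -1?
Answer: (3 - √119)² ≈ 62.548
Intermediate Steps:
P = -4 (P = -1 - 3 = -4)
Z(d) = -1
u(a, n) = √(a + n) + 3*a (u(a, n) = 3*a + √(a + n) = √(a + n) + 3*a)
u(Z(G(P)), (6*4)*5)² = (√(-1 + (6*4)*5) + 3*(-1))² = (√(-1 + 24*5) - 3)² = (√(-1 + 120) - 3)² = (√119 - 3)² = (-3 + √119)²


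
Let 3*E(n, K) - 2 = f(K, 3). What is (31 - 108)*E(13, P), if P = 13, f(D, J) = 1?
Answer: -77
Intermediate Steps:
E(n, K) = 1 (E(n, K) = ⅔ + (⅓)*1 = ⅔ + ⅓ = 1)
(31 - 108)*E(13, P) = (31 - 108)*1 = -77*1 = -77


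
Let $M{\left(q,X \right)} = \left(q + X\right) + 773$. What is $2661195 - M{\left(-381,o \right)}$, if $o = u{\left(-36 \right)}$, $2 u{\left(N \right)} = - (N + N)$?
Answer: $2660767$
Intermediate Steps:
$u{\left(N \right)} = - N$ ($u{\left(N \right)} = \frac{\left(-1\right) \left(N + N\right)}{2} = \frac{\left(-1\right) 2 N}{2} = \frac{\left(-2\right) N}{2} = - N$)
$o = 36$ ($o = \left(-1\right) \left(-36\right) = 36$)
$M{\left(q,X \right)} = 773 + X + q$ ($M{\left(q,X \right)} = \left(X + q\right) + 773 = 773 + X + q$)
$2661195 - M{\left(-381,o \right)} = 2661195 - \left(773 + 36 - 381\right) = 2661195 - 428 = 2660767$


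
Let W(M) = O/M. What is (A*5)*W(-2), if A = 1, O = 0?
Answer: 0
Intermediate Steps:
W(M) = 0 (W(M) = 0/M = 0)
(A*5)*W(-2) = (1*5)*0 = 5*0 = 0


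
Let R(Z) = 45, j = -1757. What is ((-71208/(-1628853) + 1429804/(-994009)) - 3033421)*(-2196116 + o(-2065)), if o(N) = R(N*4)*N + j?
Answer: 3750339965064950533212562/539698180559 ≈ 6.9490e+12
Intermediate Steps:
o(N) = -1757 + 45*N (o(N) = 45*N - 1757 = -1757 + 45*N)
((-71208/(-1628853) + 1429804/(-994009)) - 3033421)*(-2196116 + o(-2065)) = ((-71208/(-1628853) + 1429804/(-994009)) - 3033421)*(-2196116 + (-1757 + 45*(-2065))) = ((-71208*(-1/1628853) + 1429804*(-1/994009)) - 3033421)*(-2196116 + (-1757 - 92925)) = ((23736/542951 - 1429804/994009) - 3033421)*(-2196116 - 94682) = (-752719713980/539698180559 - 3033421)*(-2290798) = -1637132547289176319/539698180559*(-2290798) = 3750339965064950533212562/539698180559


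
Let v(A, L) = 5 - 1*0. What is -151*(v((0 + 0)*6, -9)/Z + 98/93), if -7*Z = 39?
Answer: -9513/403 ≈ -23.605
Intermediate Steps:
Z = -39/7 (Z = -⅐*39 = -39/7 ≈ -5.5714)
v(A, L) = 5 (v(A, L) = 5 + 0 = 5)
-151*(v((0 + 0)*6, -9)/Z + 98/93) = -151*(5/(-39/7) + 98/93) = -151*(5*(-7/39) + 98*(1/93)) = -151*(-35/39 + 98/93) = -151*63/403 = -9513/403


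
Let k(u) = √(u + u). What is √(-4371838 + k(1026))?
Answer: √(-4371838 + 6*√57) ≈ 2090.9*I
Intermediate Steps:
k(u) = √2*√u (k(u) = √(2*u) = √2*√u)
√(-4371838 + k(1026)) = √(-4371838 + √2*√1026) = √(-4371838 + √2*(3*√114)) = √(-4371838 + 6*√57)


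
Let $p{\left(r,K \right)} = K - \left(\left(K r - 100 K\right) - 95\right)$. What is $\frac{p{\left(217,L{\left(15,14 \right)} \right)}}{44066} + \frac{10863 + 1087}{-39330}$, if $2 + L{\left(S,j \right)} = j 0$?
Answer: $- \frac{51372779}{173311578} \approx -0.29642$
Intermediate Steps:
$L{\left(S,j \right)} = -2$ ($L{\left(S,j \right)} = -2 + j 0 = -2 + 0 = -2$)
$p{\left(r,K \right)} = 95 + 101 K - K r$ ($p{\left(r,K \right)} = K - \left(\left(- 100 K + K r\right) - 95\right) = K - \left(-95 - 100 K + K r\right) = K + \left(95 + 100 K - K r\right) = 95 + 101 K - K r$)
$\frac{p{\left(217,L{\left(15,14 \right)} \right)}}{44066} + \frac{10863 + 1087}{-39330} = \frac{95 + 101 \left(-2\right) - \left(-2\right) 217}{44066} + \frac{10863 + 1087}{-39330} = \left(95 - 202 + 434\right) \frac{1}{44066} + 11950 \left(- \frac{1}{39330}\right) = 327 \cdot \frac{1}{44066} - \frac{1195}{3933} = \frac{327}{44066} - \frac{1195}{3933} = - \frac{51372779}{173311578}$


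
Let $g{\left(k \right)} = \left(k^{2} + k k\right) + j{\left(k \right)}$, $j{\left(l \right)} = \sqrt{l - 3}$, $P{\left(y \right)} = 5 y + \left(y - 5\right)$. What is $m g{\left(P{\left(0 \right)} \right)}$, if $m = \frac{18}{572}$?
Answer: $\frac{225}{143} + \frac{9 i \sqrt{2}}{143} \approx 1.5734 + 0.089006 i$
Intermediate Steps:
$P{\left(y \right)} = -5 + 6 y$ ($P{\left(y \right)} = 5 y + \left(-5 + y\right) = -5 + 6 y$)
$j{\left(l \right)} = \sqrt{-3 + l}$
$g{\left(k \right)} = \sqrt{-3 + k} + 2 k^{2}$ ($g{\left(k \right)} = \left(k^{2} + k k\right) + \sqrt{-3 + k} = \left(k^{2} + k^{2}\right) + \sqrt{-3 + k} = 2 k^{2} + \sqrt{-3 + k} = \sqrt{-3 + k} + 2 k^{2}$)
$m = \frac{9}{286}$ ($m = 18 \cdot \frac{1}{572} = \frac{9}{286} \approx 0.031469$)
$m g{\left(P{\left(0 \right)} \right)} = \frac{9 \left(\sqrt{-3 + \left(-5 + 6 \cdot 0\right)} + 2 \left(-5 + 6 \cdot 0\right)^{2}\right)}{286} = \frac{9 \left(\sqrt{-3 + \left(-5 + 0\right)} + 2 \left(-5 + 0\right)^{2}\right)}{286} = \frac{9 \left(\sqrt{-3 - 5} + 2 \left(-5\right)^{2}\right)}{286} = \frac{9 \left(\sqrt{-8} + 2 \cdot 25\right)}{286} = \frac{9 \left(2 i \sqrt{2} + 50\right)}{286} = \frac{9 \left(50 + 2 i \sqrt{2}\right)}{286} = \frac{225}{143} + \frac{9 i \sqrt{2}}{143}$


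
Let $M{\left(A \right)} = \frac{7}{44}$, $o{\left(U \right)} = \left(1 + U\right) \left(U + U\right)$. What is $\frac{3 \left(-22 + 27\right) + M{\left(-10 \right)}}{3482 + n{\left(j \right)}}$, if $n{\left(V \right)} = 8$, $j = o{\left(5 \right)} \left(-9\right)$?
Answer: $\frac{667}{153560} \approx 0.0043436$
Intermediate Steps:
$o{\left(U \right)} = 2 U \left(1 + U\right)$ ($o{\left(U \right)} = \left(1 + U\right) 2 U = 2 U \left(1 + U\right)$)
$M{\left(A \right)} = \frac{7}{44}$ ($M{\left(A \right)} = 7 \cdot \frac{1}{44} = \frac{7}{44}$)
$j = -540$ ($j = 2 \cdot 5 \left(1 + 5\right) \left(-9\right) = 2 \cdot 5 \cdot 6 \left(-9\right) = 60 \left(-9\right) = -540$)
$\frac{3 \left(-22 + 27\right) + M{\left(-10 \right)}}{3482 + n{\left(j \right)}} = \frac{3 \left(-22 + 27\right) + \frac{7}{44}}{3482 + 8} = \frac{3 \cdot 5 + \frac{7}{44}}{3490} = \left(15 + \frac{7}{44}\right) \frac{1}{3490} = \frac{667}{44} \cdot \frac{1}{3490} = \frac{667}{153560}$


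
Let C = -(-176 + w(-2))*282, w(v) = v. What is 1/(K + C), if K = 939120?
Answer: 1/989316 ≈ 1.0108e-6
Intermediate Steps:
C = 50196 (C = -(-176 - 2)*282 = -(-178)*282 = -1*(-50196) = 50196)
1/(K + C) = 1/(939120 + 50196) = 1/989316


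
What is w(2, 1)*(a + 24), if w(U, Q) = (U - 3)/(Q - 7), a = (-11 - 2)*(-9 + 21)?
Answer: -22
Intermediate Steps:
a = -156 (a = -13*12 = -156)
w(U, Q) = (-3 + U)/(-7 + Q)
w(2, 1)*(a + 24) = ((-3 + 2)/(-7 + 1))*(-156 + 24) = (-1/(-6))*(-132) = -⅙*(-1)*(-132) = (⅙)*(-132) = -22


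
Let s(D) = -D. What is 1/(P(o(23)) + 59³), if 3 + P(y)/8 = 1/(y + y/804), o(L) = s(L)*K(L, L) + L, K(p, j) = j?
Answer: 203665/41823622859 ≈ 4.8696e-6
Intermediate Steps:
o(L) = L - L² (o(L) = (-L)*L + L = -L² + L = L - L²)
P(y) = -24 + 6432/(805*y) (P(y) = -24 + 8/(y + y/804) = -24 + 8/((805*y/804)) = -24 + 8*(804/(805*y)) = -24 + 6432/(805*y))
1/(P(o(23)) + 59³) = 1/((-24 + 6432/(805*((23*(1 - 1*23))))) + 59³) = 1/((-24 + 6432/(805*((23*(1 - 23))))) + 205379) = 1/((-24 + 6432/(805*((23*(-22))))) + 205379) = 1/((-24 + (6432/805)/(-506)) + 205379) = 1/((-24 + (6432/805)*(-1/506)) + 205379) = 1/((-24 - 3216/203665) + 205379) = 1/(-4891176/203665 + 205379) = 1/(41823622859/203665) = 203665/41823622859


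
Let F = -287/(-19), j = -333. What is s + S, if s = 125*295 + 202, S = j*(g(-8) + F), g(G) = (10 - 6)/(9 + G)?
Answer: 583584/19 ≈ 30715.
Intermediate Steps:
g(G) = 4/(9 + G)
F = 287/19 (F = -287*(-1/19) = 287/19 ≈ 15.105)
S = -120879/19 (S = -333*(4/(9 - 8) + 287/19) = -333*(4/1 + 287/19) = -333*(4*1 + 287/19) = -333*(4 + 287/19) = -333*363/19 = -120879/19 ≈ -6362.1)
s = 37077 (s = 36875 + 202 = 37077)
s + S = 37077 - 120879/19 = 583584/19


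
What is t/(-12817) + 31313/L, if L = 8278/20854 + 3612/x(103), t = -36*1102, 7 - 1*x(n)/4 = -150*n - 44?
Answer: 21623621891746069/314333592580 ≈ 68792.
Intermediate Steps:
x(n) = 204 + 600*n (x(n) = 28 - 4*(-150*n - 44) = 28 - 4*(-44 - 150*n) = 28 + (176 + 600*n) = 204 + 600*n)
t = -39672
L = 24524740/53876309 (L = 8278/20854 + 3612/(204 + 600*103) = 8278*(1/20854) + 3612/(204 + 61800) = 4139/10427 + 3612/62004 = 4139/10427 + 3612*(1/62004) = 4139/10427 + 301/5167 = 24524740/53876309 ≈ 0.45520)
t/(-12817) + 31313/L = -39672/(-12817) + 31313/(24524740/53876309) = -39672*(-1/12817) + 31313*(53876309/24524740) = 39672/12817 + 1687028863717/24524740 = 21623621891746069/314333592580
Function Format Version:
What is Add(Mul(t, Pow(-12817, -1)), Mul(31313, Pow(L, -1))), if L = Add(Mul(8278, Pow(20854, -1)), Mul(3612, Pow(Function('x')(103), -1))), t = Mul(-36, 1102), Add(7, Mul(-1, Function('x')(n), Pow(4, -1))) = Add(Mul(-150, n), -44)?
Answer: Rational(21623621891746069, 314333592580) ≈ 68792.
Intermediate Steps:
Function('x')(n) = Add(204, Mul(600, n)) (Function('x')(n) = Add(28, Mul(-4, Add(Mul(-150, n), -44))) = Add(28, Mul(-4, Add(-44, Mul(-150, n)))) = Add(28, Add(176, Mul(600, n))) = Add(204, Mul(600, n)))
t = -39672
L = Rational(24524740, 53876309) (L = Add(Mul(8278, Pow(20854, -1)), Mul(3612, Pow(Add(204, Mul(600, 103)), -1))) = Add(Mul(8278, Rational(1, 20854)), Mul(3612, Pow(Add(204, 61800), -1))) = Add(Rational(4139, 10427), Mul(3612, Pow(62004, -1))) = Add(Rational(4139, 10427), Mul(3612, Rational(1, 62004))) = Add(Rational(4139, 10427), Rational(301, 5167)) = Rational(24524740, 53876309) ≈ 0.45520)
Add(Mul(t, Pow(-12817, -1)), Mul(31313, Pow(L, -1))) = Add(Mul(-39672, Pow(-12817, -1)), Mul(31313, Pow(Rational(24524740, 53876309), -1))) = Add(Mul(-39672, Rational(-1, 12817)), Mul(31313, Rational(53876309, 24524740))) = Add(Rational(39672, 12817), Rational(1687028863717, 24524740)) = Rational(21623621891746069, 314333592580)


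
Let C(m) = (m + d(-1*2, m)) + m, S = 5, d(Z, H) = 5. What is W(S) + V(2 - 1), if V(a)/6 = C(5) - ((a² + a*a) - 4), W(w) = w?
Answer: 107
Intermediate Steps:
C(m) = 5 + 2*m (C(m) = (m + 5) + m = (5 + m) + m = 5 + 2*m)
V(a) = 114 - 12*a² (V(a) = 6*((5 + 2*5) - ((a² + a*a) - 4)) = 6*((5 + 10) - ((a² + a²) - 4)) = 6*(15 - (2*a² - 4)) = 6*(15 - (-4 + 2*a²)) = 6*(15 + (4 - 2*a²)) = 6*(19 - 2*a²) = 114 - 12*a²)
W(S) + V(2 - 1) = 5 + (114 - 12*(2 - 1)²) = 5 + (114 - 12*1²) = 5 + (114 - 12*1) = 5 + (114 - 12) = 5 + 102 = 107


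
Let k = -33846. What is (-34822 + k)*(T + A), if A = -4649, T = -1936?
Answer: 452178780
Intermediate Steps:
(-34822 + k)*(T + A) = (-34822 - 33846)*(-1936 - 4649) = -68668*(-6585) = 452178780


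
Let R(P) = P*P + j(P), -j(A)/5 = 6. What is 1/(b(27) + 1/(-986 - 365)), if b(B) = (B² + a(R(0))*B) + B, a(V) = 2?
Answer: 1351/1094309 ≈ 0.0012346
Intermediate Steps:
j(A) = -30 (j(A) = -5*6 = -30)
R(P) = -30 + P² (R(P) = P*P - 30 = P² - 30 = -30 + P²)
b(B) = B² + 3*B (b(B) = (B² + 2*B) + B = B² + 3*B)
1/(b(27) + 1/(-986 - 365)) = 1/(27*(3 + 27) + 1/(-986 - 365)) = 1/(27*30 + 1/(-1351)) = 1/(810 - 1/1351) = 1/(1094309/1351) = 1351/1094309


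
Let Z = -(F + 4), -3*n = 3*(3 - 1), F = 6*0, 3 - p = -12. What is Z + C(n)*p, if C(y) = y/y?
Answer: 11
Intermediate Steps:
p = 15 (p = 3 - 1*(-12) = 3 + 12 = 15)
F = 0
n = -2 (n = -(3 - 1) = -2 ≈ -2.0000)
C(y) = 1
Z = -4 (Z = -(0 + 4) = -1*4 = -4)
Z + C(n)*p = -4 + 1*15 = -4 + 15 = 11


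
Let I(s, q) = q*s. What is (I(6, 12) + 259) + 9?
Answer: 340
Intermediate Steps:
(I(6, 12) + 259) + 9 = (12*6 + 259) + 9 = (72 + 259) + 9 = 331 + 9 = 340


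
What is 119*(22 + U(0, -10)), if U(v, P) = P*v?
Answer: 2618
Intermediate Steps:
119*(22 + U(0, -10)) = 119*(22 - 10*0) = 119*(22 + 0) = 119*22 = 2618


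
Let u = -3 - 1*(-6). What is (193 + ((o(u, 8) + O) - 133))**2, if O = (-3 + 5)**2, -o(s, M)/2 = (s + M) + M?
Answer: 676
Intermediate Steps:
u = 3 (u = -3 + 6 = 3)
o(s, M) = -4*M - 2*s (o(s, M) = -2*((s + M) + M) = -2*((M + s) + M) = -2*(s + 2*M) = -4*M - 2*s)
O = 4 (O = 2**2 = 4)
(193 + ((o(u, 8) + O) - 133))**2 = (193 + (((-4*8 - 2*3) + 4) - 133))**2 = (193 + (((-32 - 6) + 4) - 133))**2 = (193 + ((-38 + 4) - 133))**2 = (193 + (-34 - 133))**2 = (193 - 167)**2 = 26**2 = 676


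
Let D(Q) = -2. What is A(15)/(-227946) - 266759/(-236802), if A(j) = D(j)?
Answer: 10134520103/8996344782 ≈ 1.1265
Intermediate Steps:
A(j) = -2
A(15)/(-227946) - 266759/(-236802) = -2/(-227946) - 266759/(-236802) = -2*(-1/227946) - 266759*(-1/236802) = 1/113973 + 266759/236802 = 10134520103/8996344782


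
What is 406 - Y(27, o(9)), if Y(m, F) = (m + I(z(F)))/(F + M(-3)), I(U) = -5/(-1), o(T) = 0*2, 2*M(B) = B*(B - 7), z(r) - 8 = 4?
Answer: 6058/15 ≈ 403.87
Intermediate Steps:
z(r) = 12 (z(r) = 8 + 4 = 12)
M(B) = B*(-7 + B)/2 (M(B) = (B*(B - 7))/2 = (B*(-7 + B))/2 = B*(-7 + B)/2)
o(T) = 0
I(U) = 5 (I(U) = -5*(-1) = 5)
Y(m, F) = (5 + m)/(15 + F) (Y(m, F) = (m + 5)/(F + (½)*(-3)*(-7 - 3)) = (5 + m)/(F + (½)*(-3)*(-10)) = (5 + m)/(F + 15) = (5 + m)/(15 + F))
406 - Y(27, o(9)) = 406 - (5 + 27)/(15 + 0) = 406 - 32/15 = 6058/15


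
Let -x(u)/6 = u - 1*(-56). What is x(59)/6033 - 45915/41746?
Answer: -101936645/83951206 ≈ -1.2142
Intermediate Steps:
x(u) = -336 - 6*u (x(u) = -6*(u - 1*(-56)) = -6*(u + 56) = -6*(56 + u) = -336 - 6*u)
x(59)/6033 - 45915/41746 = (-336 - 6*59)/6033 - 45915/41746 = (-336 - 354)*(1/6033) - 45915*1/41746 = -690*1/6033 - 45915/41746 = -230/2011 - 45915/41746 = -101936645/83951206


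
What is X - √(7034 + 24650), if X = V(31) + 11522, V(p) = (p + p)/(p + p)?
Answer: 11345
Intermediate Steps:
V(p) = 1 (V(p) = (2*p)/((2*p)) = (2*p)*(1/(2*p)) = 1)
X = 11523 (X = 1 + 11522 = 11523)
X - √(7034 + 24650) = 11523 - √(7034 + 24650) = 11523 - √31684 = 11523 - 1*178 = 11523 - 178 = 11345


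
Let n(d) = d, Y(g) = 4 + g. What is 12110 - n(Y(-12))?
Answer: 12118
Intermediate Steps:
12110 - n(Y(-12)) = 12110 - (4 - 12) = 12110 - 1*(-8) = 12110 + 8 = 12118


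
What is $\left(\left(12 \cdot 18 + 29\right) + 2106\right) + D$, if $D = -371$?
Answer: $1980$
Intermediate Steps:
$\left(\left(12 \cdot 18 + 29\right) + 2106\right) + D = \left(\left(12 \cdot 18 + 29\right) + 2106\right) - 371 = \left(\left(216 + 29\right) + 2106\right) - 371 = \left(245 + 2106\right) - 371 = 2351 - 371 = 1980$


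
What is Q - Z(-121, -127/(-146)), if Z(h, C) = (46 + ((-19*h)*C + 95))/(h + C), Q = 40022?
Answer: 702258417/17539 ≈ 40040.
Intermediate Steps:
Z(h, C) = (141 - 19*C*h)/(C + h) (Z(h, C) = (46 + (-19*C*h + 95))/(C + h) = (46 + (95 - 19*C*h))/(C + h) = (141 - 19*C*h)/(C + h))
Q - Z(-121, -127/(-146)) = 40022 - (141 - 19*(-127/(-146))*(-121))/(-127/(-146) - 121) = 40022 - (141 - 19*(-127*(-1/146))*(-121))/(-127*(-1/146) - 121) = 40022 - (141 - 19*127/146*(-121))/(127/146 - 121) = 40022 - (141 + 291973/146)/(-17539/146) = 40022 - (-146)*312559/(17539*146) = 40022 - 1*(-312559/17539) = 40022 + 312559/17539 = 702258417/17539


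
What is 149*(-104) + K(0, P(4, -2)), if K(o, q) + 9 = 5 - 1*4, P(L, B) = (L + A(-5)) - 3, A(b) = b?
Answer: -15504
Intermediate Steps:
P(L, B) = -8 + L (P(L, B) = (L - 5) - 3 = (-5 + L) - 3 = -8 + L)
K(o, q) = -8 (K(o, q) = -9 + (5 - 1*4) = -9 + (5 - 4) = -9 + 1 = -8)
149*(-104) + K(0, P(4, -2)) = 149*(-104) - 8 = -15496 - 8 = -15504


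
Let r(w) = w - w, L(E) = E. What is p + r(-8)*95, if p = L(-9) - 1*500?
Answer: -509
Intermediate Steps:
r(w) = 0
p = -509 (p = -9 - 1*500 = -9 - 500 = -509)
p + r(-8)*95 = -509 + 0*95 = -509 + 0 = -509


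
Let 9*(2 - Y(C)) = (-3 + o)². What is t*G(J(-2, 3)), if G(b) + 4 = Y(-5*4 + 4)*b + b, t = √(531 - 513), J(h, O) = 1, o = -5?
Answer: -73*√2/3 ≈ -34.413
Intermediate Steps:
t = 3*√2 (t = √18 = 3*√2 ≈ 4.2426)
Y(C) = -46/9 (Y(C) = 2 - (-3 - 5)²/9 = 2 - ⅑*(-8)² = 2 - ⅑*64 = 2 - 64/9 = -46/9)
G(b) = -4 - 37*b/9 (G(b) = -4 + (-46*b/9 + b) = -4 - 37*b/9)
t*G(J(-2, 3)) = (3*√2)*(-4 - 37/9*1) = (3*√2)*(-4 - 37/9) = (3*√2)*(-73/9) = -73*√2/3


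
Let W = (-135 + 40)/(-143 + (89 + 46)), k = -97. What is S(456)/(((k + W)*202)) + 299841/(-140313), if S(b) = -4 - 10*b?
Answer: -6020603231/3216956151 ≈ -1.8715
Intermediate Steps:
W = 95/8 (W = -95/(-143 + 135) = -95/(-8) = -95*(-⅛) = 95/8 ≈ 11.875)
S(456)/(((k + W)*202)) + 299841/(-140313) = (-4 - 10*456)/(((-97 + 95/8)*202)) + 299841/(-140313) = (-4 - 4560)/((-681/8*202)) + 299841*(-1/140313) = -4564/(-68781/4) - 99947/46771 = -4564*(-4/68781) - 99947/46771 = 18256/68781 - 99947/46771 = -6020603231/3216956151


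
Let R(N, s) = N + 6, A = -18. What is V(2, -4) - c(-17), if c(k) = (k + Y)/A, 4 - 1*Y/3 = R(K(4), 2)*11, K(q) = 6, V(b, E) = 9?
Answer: -239/18 ≈ -13.278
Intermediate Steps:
R(N, s) = 6 + N
Y = -384 (Y = 12 - 3*(6 + 6)*11 = 12 - 36*11 = 12 - 3*132 = 12 - 396 = -384)
c(k) = 64/3 - k/18 (c(k) = (k - 384)/(-18) = -(-384 + k)/18 = 64/3 - k/18)
V(2, -4) - c(-17) = 9 - (64/3 - 1/18*(-17)) = 9 - (64/3 + 17/18) = 9 - 1*401/18 = 9 - 401/18 = -239/18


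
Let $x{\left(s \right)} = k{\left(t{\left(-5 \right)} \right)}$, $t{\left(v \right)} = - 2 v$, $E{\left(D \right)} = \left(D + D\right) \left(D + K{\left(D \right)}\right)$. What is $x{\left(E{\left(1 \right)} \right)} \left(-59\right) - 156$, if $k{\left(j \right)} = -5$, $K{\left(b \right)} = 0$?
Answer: $139$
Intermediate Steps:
$E{\left(D \right)} = 2 D^{2}$ ($E{\left(D \right)} = \left(D + D\right) \left(D + 0\right) = 2 D D = 2 D^{2}$)
$x{\left(s \right)} = -5$
$x{\left(E{\left(1 \right)} \right)} \left(-59\right) - 156 = \left(-5\right) \left(-59\right) - 156 = 295 - 156 = 139$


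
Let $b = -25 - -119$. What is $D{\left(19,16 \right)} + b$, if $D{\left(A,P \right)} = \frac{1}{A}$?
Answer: $\frac{1787}{19} \approx 94.053$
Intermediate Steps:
$b = 94$ ($b = -25 + 119 = 94$)
$D{\left(19,16 \right)} + b = \frac{1}{19} + 94 = \frac{1787}{19}$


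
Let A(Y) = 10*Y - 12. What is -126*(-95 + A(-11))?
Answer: 27342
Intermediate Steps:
A(Y) = -12 + 10*Y
-126*(-95 + A(-11)) = -126*(-95 + (-12 + 10*(-11))) = -126*(-95 + (-12 - 110)) = -126*(-95 - 122) = -126*(-217) = 27342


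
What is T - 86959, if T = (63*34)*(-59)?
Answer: -213337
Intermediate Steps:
T = -126378 (T = 2142*(-59) = -126378)
T - 86959 = -126378 - 86959 = -213337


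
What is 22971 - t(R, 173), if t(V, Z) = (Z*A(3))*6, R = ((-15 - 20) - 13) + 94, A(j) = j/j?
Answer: 21933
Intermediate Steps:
A(j) = 1
R = 46 (R = (-35 - 13) + 94 = -48 + 94 = 46)
t(V, Z) = 6*Z (t(V, Z) = (Z*1)*6 = Z*6 = 6*Z)
22971 - t(R, 173) = 22971 - 6*173 = 22971 - 1*1038 = 22971 - 1038 = 21933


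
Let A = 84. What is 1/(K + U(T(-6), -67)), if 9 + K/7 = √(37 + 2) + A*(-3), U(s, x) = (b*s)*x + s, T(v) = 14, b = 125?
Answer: -17009/2025142294 - √39/2025142294 ≈ -8.4020e-6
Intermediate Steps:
U(s, x) = s + 125*s*x (U(s, x) = (125*s)*x + s = 125*s*x + s = s + 125*s*x)
K = -1827 + 7*√39 (K = -63 + 7*(√(37 + 2) + 84*(-3)) = -63 + 7*(√39 - 252) = -63 + 7*(-252 + √39) = -63 + (-1764 + 7*√39) = -1827 + 7*√39 ≈ -1783.3)
1/(K + U(T(-6), -67)) = 1/((-1827 + 7*√39) + 14*(1 + 125*(-67))) = 1/((-1827 + 7*√39) + 14*(1 - 8375)) = 1/((-1827 + 7*√39) + 14*(-8374)) = 1/((-1827 + 7*√39) - 117236) = 1/(-119063 + 7*√39)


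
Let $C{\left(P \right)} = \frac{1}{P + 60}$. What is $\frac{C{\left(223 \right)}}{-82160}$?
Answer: $- \frac{1}{23251280} \approx -4.3008 \cdot 10^{-8}$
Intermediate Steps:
$C{\left(P \right)} = \frac{1}{60 + P}$
$\frac{C{\left(223 \right)}}{-82160} = \frac{1}{\left(60 + 223\right) \left(-82160\right)} = \frac{1}{283} \left(- \frac{1}{82160}\right) = - \frac{1}{23251280}$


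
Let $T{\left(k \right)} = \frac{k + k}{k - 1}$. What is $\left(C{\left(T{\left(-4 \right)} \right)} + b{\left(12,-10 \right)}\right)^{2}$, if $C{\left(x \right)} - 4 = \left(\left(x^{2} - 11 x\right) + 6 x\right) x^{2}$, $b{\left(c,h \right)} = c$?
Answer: $\frac{1679616}{390625} \approx 4.2998$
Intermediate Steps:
$T{\left(k \right)} = \frac{2 k}{-1 + k}$
$C{\left(x \right)} = 4 + x^{2} \left(x^{2} - 5 x\right)$ ($C{\left(x \right)} = 4 + \left(\left(x^{2} - 11 x\right) + 6 x\right) x^{2} = 4 + \left(x^{2} - 5 x\right) x^{2} = 4 + x^{2} \left(x^{2} - 5 x\right)$)
$\left(C{\left(T{\left(-4 \right)} \right)} + b{\left(12,-10 \right)}\right)^{2} = \left(\left(4 + \left(2 \left(-4\right) \frac{1}{-1 - 4}\right)^{4} - 5 \left(2 \left(-4\right) \frac{1}{-1 - 4}\right)^{3}\right) + 12\right)^{2} = \left(\left(4 + \left(2 \left(-4\right) \frac{1}{-5}\right)^{4} - 5 \left(2 \left(-4\right) \frac{1}{-5}\right)^{3}\right) + 12\right)^{2} = \left(\left(4 + \left(2 \left(-4\right) \left(- \frac{1}{5}\right)\right)^{4} - 5 \left(2 \left(-4\right) \left(- \frac{1}{5}\right)\right)^{3}\right) + 12\right)^{2} = \left(\left(4 + \left(\frac{8}{5}\right)^{4} - 5 \left(\frac{8}{5}\right)^{3}\right) + 12\right)^{2} = \left(\left(4 + \frac{4096}{625} - \frac{512}{25}\right) + 12\right)^{2} = \left(- \frac{6204}{625} + 12\right)^{2} = \left(\frac{1296}{625}\right)^{2} = \frac{1679616}{390625}$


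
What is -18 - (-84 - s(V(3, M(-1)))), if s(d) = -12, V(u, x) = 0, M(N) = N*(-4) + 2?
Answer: 54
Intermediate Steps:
M(N) = 2 - 4*N (M(N) = -4*N + 2 = 2 - 4*N)
-18 - (-84 - s(V(3, M(-1)))) = -18 - (-84 - 1*(-12)) = -18 - (-84 + 12) = -18 - 1*(-72) = -18 + 72 = 54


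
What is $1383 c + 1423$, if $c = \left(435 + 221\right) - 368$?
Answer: $399727$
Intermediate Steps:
$c = 288$ ($c = 656 - 368 = 288$)
$1383 c + 1423 = 1383 \cdot 288 + 1423 = 398304 + 1423 = 399727$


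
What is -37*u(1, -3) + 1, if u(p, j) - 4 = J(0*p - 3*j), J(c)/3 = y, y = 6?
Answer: -813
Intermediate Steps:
J(c) = 18 (J(c) = 3*6 = 18)
u(p, j) = 22 (u(p, j) = 4 + 18 = 22)
-37*u(1, -3) + 1 = -37*22 + 1 = -814 + 1 = -813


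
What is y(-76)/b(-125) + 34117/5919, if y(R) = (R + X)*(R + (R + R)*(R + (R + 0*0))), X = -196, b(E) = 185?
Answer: -37068031459/1095015 ≈ -33852.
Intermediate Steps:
y(R) = (-196 + R)*(R + 4*R**2) (y(R) = (R - 196)*(R + (R + R)*(R + (R + 0*0))) = (-196 + R)*(R + (2*R)*(R + (R + 0))) = (-196 + R)*(R + (2*R)*(R + R)) = (-196 + R)*(R + (2*R)*(2*R)) = (-196 + R)*(R + 4*R**2))
y(-76)/b(-125) + 34117/5919 = -76*(-196 - 783*(-76) + 4*(-76)**2)/185 + 34117/5919 = -76*(-196 + 59508 + 4*5776)*(1/185) + 34117*(1/5919) = -76*(-196 + 59508 + 23104)*(1/185) + 34117/5919 = -76*82416*(1/185) + 34117/5919 = -6263616*1/185 + 34117/5919 = -6263616/185 + 34117/5919 = -37068031459/1095015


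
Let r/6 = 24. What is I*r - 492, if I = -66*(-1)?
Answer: 9012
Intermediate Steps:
I = 66
r = 144 (r = 6*24 = 144)
I*r - 492 = 66*144 - 492 = 9504 - 492 = 9012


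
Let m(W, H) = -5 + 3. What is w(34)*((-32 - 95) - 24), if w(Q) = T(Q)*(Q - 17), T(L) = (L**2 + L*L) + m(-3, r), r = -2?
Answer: -5929770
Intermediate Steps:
m(W, H) = -2
T(L) = -2 + 2*L**2 (T(L) = (L**2 + L*L) - 2 = (L**2 + L**2) - 2 = 2*L**2 - 2 = -2 + 2*L**2)
w(Q) = (-17 + Q)*(-2 + 2*Q**2) (w(Q) = (-2 + 2*Q**2)*(Q - 17) = (-2 + 2*Q**2)*(-17 + Q) = (-17 + Q)*(-2 + 2*Q**2))
w(34)*((-32 - 95) - 24) = (2*(-1 + 34**2)*(-17 + 34))*((-32 - 95) - 24) = (2*(-1 + 1156)*17)*(-127 - 24) = (2*1155*17)*(-151) = 39270*(-151) = -5929770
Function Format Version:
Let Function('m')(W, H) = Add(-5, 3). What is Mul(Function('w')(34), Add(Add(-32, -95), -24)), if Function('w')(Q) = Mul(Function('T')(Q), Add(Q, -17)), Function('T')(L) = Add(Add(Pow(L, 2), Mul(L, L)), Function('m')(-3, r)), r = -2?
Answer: -5929770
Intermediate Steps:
Function('m')(W, H) = -2
Function('T')(L) = Add(-2, Mul(2, Pow(L, 2))) (Function('T')(L) = Add(Add(Pow(L, 2), Mul(L, L)), -2) = Add(Add(Pow(L, 2), Pow(L, 2)), -2) = Add(Mul(2, Pow(L, 2)), -2) = Add(-2, Mul(2, Pow(L, 2))))
Function('w')(Q) = Mul(Add(-17, Q), Add(-2, Mul(2, Pow(Q, 2)))) (Function('w')(Q) = Mul(Add(-2, Mul(2, Pow(Q, 2))), Add(Q, -17)) = Mul(Add(-2, Mul(2, Pow(Q, 2))), Add(-17, Q)) = Mul(Add(-17, Q), Add(-2, Mul(2, Pow(Q, 2)))))
Mul(Function('w')(34), Add(Add(-32, -95), -24)) = Mul(Mul(2, Add(-1, Pow(34, 2)), Add(-17, 34)), Add(Add(-32, -95), -24)) = Mul(Mul(2, Add(-1, 1156), 17), Add(-127, -24)) = Mul(Mul(2, 1155, 17), -151) = Mul(39270, -151) = -5929770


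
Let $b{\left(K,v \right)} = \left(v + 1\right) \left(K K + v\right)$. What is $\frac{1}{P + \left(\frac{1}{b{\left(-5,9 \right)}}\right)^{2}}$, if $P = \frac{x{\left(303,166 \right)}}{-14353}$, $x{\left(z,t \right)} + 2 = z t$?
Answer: $- \frac{1659206800}{5814203247} \approx -0.28537$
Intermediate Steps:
$x{\left(z,t \right)} = -2 + t z$ ($x{\left(z,t \right)} = -2 + z t = -2 + t z$)
$b{\left(K,v \right)} = \left(1 + v\right) \left(v + K^{2}\right)$ ($b{\left(K,v \right)} = \left(1 + v\right) \left(K^{2} + v\right) = \left(1 + v\right) \left(v + K^{2}\right)$)
$P = - \frac{50296}{14353}$ ($P = \frac{-2 + 166 \cdot 303}{-14353} = \left(-2 + 50298\right) \left(- \frac{1}{14353}\right) = 50296 \left(- \frac{1}{14353}\right) = - \frac{50296}{14353} \approx -3.5042$)
$\frac{1}{P + \left(\frac{1}{b{\left(-5,9 \right)}}\right)^{2}} = \frac{1}{- \frac{50296}{14353} + \left(\frac{1}{9 + \left(-5\right)^{2} + 9^{2} + 9 \left(-5\right)^{2}}\right)^{2}} = \frac{1}{- \frac{50296}{14353} + \left(\frac{1}{9 + 25 + 81 + 9 \cdot 25}\right)^{2}} = \frac{1}{- \frac{50296}{14353} + \left(\frac{1}{9 + 25 + 81 + 225}\right)^{2}} = \frac{1}{- \frac{50296}{14353} + \left(\frac{1}{340}\right)^{2}} = \frac{1}{- \frac{50296}{14353} + \frac{1}{115600}} = \frac{1}{- \frac{5814203247}{1659206800}} = - \frac{1659206800}{5814203247}$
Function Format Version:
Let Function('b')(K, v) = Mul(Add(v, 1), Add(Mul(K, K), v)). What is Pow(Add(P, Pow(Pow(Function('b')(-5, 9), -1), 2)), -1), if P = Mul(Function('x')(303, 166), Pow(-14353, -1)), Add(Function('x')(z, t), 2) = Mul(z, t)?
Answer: Rational(-1659206800, 5814203247) ≈ -0.28537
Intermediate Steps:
Function('x')(z, t) = Add(-2, Mul(t, z)) (Function('x')(z, t) = Add(-2, Mul(z, t)) = Add(-2, Mul(t, z)))
Function('b')(K, v) = Mul(Add(1, v), Add(v, Pow(K, 2))) (Function('b')(K, v) = Mul(Add(1, v), Add(Pow(K, 2), v)) = Mul(Add(1, v), Add(v, Pow(K, 2))))
P = Rational(-50296, 14353) (P = Mul(Add(-2, Mul(166, 303)), Pow(-14353, -1)) = Mul(Add(-2, 50298), Rational(-1, 14353)) = Mul(50296, Rational(-1, 14353)) = Rational(-50296, 14353) ≈ -3.5042)
Pow(Add(P, Pow(Pow(Function('b')(-5, 9), -1), 2)), -1) = Pow(Add(Rational(-50296, 14353), Pow(Pow(Add(9, Pow(-5, 2), Pow(9, 2), Mul(9, Pow(-5, 2))), -1), 2)), -1) = Pow(Add(Rational(-50296, 14353), Pow(Pow(Add(9, 25, 81, Mul(9, 25)), -1), 2)), -1) = Pow(Add(Rational(-50296, 14353), Pow(Pow(Add(9, 25, 81, 225), -1), 2)), -1) = Pow(Add(Rational(-50296, 14353), Pow(Pow(340, -1), 2)), -1) = Pow(Add(Rational(-50296, 14353), Pow(Rational(1, 340), 2)), -1) = Pow(Add(Rational(-50296, 14353), Rational(1, 115600)), -1) = Pow(Rational(-5814203247, 1659206800), -1) = Rational(-1659206800, 5814203247)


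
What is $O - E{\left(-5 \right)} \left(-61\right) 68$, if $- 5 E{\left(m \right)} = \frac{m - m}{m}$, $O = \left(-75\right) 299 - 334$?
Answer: $-22759$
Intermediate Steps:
$O = -22759$ ($O = -22425 - 334 = -22759$)
$E{\left(m \right)} = 0$ ($E{\left(m \right)} = - \frac{\left(m - m\right) \frac{1}{m}}{5} = - \frac{0 \frac{1}{m}}{5} = \left(- \frac{1}{5}\right) 0 = 0$)
$O - E{\left(-5 \right)} \left(-61\right) 68 = -22759 - 0 \left(-61\right) 68 = -22759 - 0 \cdot 68 = -22759 - 0 = -22759 + 0 = -22759$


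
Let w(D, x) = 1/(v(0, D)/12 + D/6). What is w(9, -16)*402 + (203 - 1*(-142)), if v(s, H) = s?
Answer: 613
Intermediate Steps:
w(D, x) = 6/D (w(D, x) = 1/(0/12 + D/6) = 1/(0*(1/12) + D*(⅙)) = 1/(0 + D/6) = 1/(D/6) = 6/D)
w(9, -16)*402 + (203 - 1*(-142)) = (6/9)*402 + (203 - 1*(-142)) = (6*(⅑))*402 + (203 + 142) = (⅔)*402 + 345 = 268 + 345 = 613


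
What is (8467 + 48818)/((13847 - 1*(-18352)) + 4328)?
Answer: 57285/36527 ≈ 1.5683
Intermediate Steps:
(8467 + 48818)/((13847 - 1*(-18352)) + 4328) = 57285/((13847 + 18352) + 4328) = 57285/(32199 + 4328) = 57285/36527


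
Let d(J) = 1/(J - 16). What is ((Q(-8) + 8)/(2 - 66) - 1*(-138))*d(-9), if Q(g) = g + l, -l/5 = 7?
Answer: -8867/1600 ≈ -5.5419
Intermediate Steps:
l = -35 (l = -5*7 = -35)
Q(g) = -35 + g (Q(g) = g - 35 = -35 + g)
d(J) = 1/(-16 + J)
((Q(-8) + 8)/(2 - 66) - 1*(-138))*d(-9) = (((-35 - 8) + 8)/(2 - 66) - 1*(-138))/(-16 - 9) = ((-43 + 8)/(-64) + 138)/(-25) = (-35*(-1/64) + 138)*(-1/25) = (35/64 + 138)*(-1/25) = (8867/64)*(-1/25) = -8867/1600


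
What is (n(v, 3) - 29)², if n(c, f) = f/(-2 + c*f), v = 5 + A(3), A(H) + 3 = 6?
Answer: 403225/484 ≈ 833.11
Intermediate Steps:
A(H) = 3 (A(H) = -3 + 6 = 3)
v = 8 (v = 5 + 3 = 8)
(n(v, 3) - 29)² = (3/(-2 + 8*3) - 29)² = (3/(-2 + 24) - 29)² = (3/22 - 29)² = (-635/22)² = 403225/484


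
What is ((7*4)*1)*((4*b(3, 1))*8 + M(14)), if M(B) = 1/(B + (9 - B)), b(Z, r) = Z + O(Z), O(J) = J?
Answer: 48412/9 ≈ 5379.1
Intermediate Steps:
b(Z, r) = 2*Z (b(Z, r) = Z + Z = 2*Z)
M(B) = 1/9
((7*4)*1)*((4*b(3, 1))*8 + M(14)) = ((7*4)*1)*((4*(2*3))*8 + 1/9) = (28*1)*((4*6)*8 + 1/9) = 28*(24*8 + 1/9) = 28*(192 + 1/9) = 28*(1729/9) = 48412/9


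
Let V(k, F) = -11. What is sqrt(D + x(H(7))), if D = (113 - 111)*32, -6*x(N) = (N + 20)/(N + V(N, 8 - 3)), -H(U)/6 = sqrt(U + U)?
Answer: sqrt(6366 + 3447*sqrt(14))/(3*sqrt(11 + 6*sqrt(14))) ≈ 7.9992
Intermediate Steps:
H(U) = -6*sqrt(2)*sqrt(U) (H(U) = -6*sqrt(U + U) = -6*sqrt(2)*sqrt(U))
x(N) = -(20 + N)/(6*(-11 + N)) (x(N) = -(N + 20)/(6*(N - 11)) = -(20 + N)/(6*(-11 + N)))
D = 64 (D = 2*32 = 64)
sqrt(D + x(H(7))) = sqrt(64 + (-20 - (-6)*sqrt(2)*sqrt(7))/(6*(-11 - 6*sqrt(2)*sqrt(7)))) = sqrt(64 + (-20 - (-6)*sqrt(14))/(6*(-11 - 6*sqrt(14)))) = sqrt(64 + (-20 + 6*sqrt(14))/(6*(-11 - 6*sqrt(14))))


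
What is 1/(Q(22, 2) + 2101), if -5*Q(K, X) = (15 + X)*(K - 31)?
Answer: 5/10658 ≈ 0.00046913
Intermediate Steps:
Q(K, X) = -(-31 + K)*(15 + X)/5 (Q(K, X) = -(15 + X)*(K - 31)/5 = -(15 + X)*(-31 + K)/5 = -(-31 + K)*(15 + X)/5)
1/(Q(22, 2) + 2101) = 1/((93 - 3*22 + (31/5)*2 - ⅕*22*2) + 2101) = 1/((93 - 66 + 62/5 - 44/5) + 2101) = 1/(153/5 + 2101) = 1/(10658/5) = 5/10658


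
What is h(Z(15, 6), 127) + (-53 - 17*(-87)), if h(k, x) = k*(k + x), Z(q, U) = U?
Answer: 2224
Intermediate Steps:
h(Z(15, 6), 127) + (-53 - 17*(-87)) = 6*(6 + 127) + (-53 - 17*(-87)) = 6*133 + (-53 + 1479) = 798 + 1426 = 2224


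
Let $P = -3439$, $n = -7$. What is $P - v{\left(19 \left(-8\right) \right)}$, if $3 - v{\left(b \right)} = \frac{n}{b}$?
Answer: $- \frac{523177}{152} \approx -3442.0$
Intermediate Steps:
$v{\left(b \right)} = 3 + \frac{7}{b}$ ($v{\left(b \right)} = 3 - - \frac{7}{b} = 3 + \frac{7}{b}$)
$P - v{\left(19 \left(-8\right) \right)} = -3439 - \left(3 + \frac{7}{19 \left(-8\right)}\right) = -3439 - \left(3 + \frac{7}{-152}\right) = -3439 - \left(3 + 7 \left(- \frac{1}{152}\right)\right) = -3439 - \left(3 - \frac{7}{152}\right) = -3439 - \frac{449}{152} = - \frac{523177}{152}$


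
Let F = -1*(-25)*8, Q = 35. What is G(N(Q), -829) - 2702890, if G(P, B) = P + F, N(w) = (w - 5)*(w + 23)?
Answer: -2700950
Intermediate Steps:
F = 200 (F = 25*8 = 200)
N(w) = (-5 + w)*(23 + w)
G(P, B) = 200 + P (G(P, B) = P + 200 = 200 + P)
G(N(Q), -829) - 2702890 = (200 + (-115 + 35**2 + 18*35)) - 2702890 = (200 + (-115 + 1225 + 630)) - 2702890 = (200 + 1740) - 2702890 = 1940 - 2702890 = -2700950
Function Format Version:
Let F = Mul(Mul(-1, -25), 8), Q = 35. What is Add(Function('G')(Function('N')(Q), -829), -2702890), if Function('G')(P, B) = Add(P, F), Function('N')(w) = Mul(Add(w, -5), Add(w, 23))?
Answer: -2700950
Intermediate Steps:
F = 200 (F = Mul(25, 8) = 200)
Function('N')(w) = Mul(Add(-5, w), Add(23, w))
Function('G')(P, B) = Add(200, P) (Function('G')(P, B) = Add(P, 200) = Add(200, P))
Add(Function('G')(Function('N')(Q), -829), -2702890) = Add(Add(200, Add(-115, Pow(35, 2), Mul(18, 35))), -2702890) = Add(Add(200, Add(-115, 1225, 630)), -2702890) = Add(Add(200, 1740), -2702890) = Add(1940, -2702890) = -2700950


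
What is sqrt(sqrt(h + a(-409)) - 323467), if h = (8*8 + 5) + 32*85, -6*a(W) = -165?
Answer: sqrt(-1293868 + 2*sqrt(11266))/2 ≈ 568.7*I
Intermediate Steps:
a(W) = 55/2 (a(W) = -1/6*(-165) = 55/2)
h = 2789 (h = (64 + 5) + 2720 = 69 + 2720 = 2789)
sqrt(sqrt(h + a(-409)) - 323467) = sqrt(sqrt(2789 + 55/2) - 323467) = sqrt(sqrt(5633/2) - 323467) = sqrt(sqrt(11266)/2 - 323467) = sqrt(-323467 + sqrt(11266)/2)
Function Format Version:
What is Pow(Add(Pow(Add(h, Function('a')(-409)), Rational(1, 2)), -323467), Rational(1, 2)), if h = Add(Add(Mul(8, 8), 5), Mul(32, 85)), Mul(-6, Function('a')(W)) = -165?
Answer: Mul(Rational(1, 2), Pow(Add(-1293868, Mul(2, Pow(11266, Rational(1, 2)))), Rational(1, 2))) ≈ Mul(568.70, I)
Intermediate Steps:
Function('a')(W) = Rational(55, 2) (Function('a')(W) = Mul(Rational(-1, 6), -165) = Rational(55, 2))
h = 2789 (h = Add(Add(64, 5), 2720) = Add(69, 2720) = 2789)
Pow(Add(Pow(Add(h, Function('a')(-409)), Rational(1, 2)), -323467), Rational(1, 2)) = Pow(Add(Pow(Add(2789, Rational(55, 2)), Rational(1, 2)), -323467), Rational(1, 2)) = Pow(Add(Pow(Rational(5633, 2), Rational(1, 2)), -323467), Rational(1, 2)) = Pow(Add(Mul(Rational(1, 2), Pow(11266, Rational(1, 2))), -323467), Rational(1, 2)) = Pow(Add(-323467, Mul(Rational(1, 2), Pow(11266, Rational(1, 2)))), Rational(1, 2))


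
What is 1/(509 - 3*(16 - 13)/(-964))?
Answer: 964/490685 ≈ 0.0019646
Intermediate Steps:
1/(509 - 3*(16 - 13)/(-964)) = 1/(509 - 3*3*(-1/964)) = 1/(509 - 9*(-1/964)) = 1/(509 + 9/964) = 1/(490685/964) = 964/490685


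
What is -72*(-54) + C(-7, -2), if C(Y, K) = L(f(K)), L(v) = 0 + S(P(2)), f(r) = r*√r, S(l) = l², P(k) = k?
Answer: 3892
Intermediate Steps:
f(r) = r^(3/2)
L(v) = 4 (L(v) = 0 + 2² = 0 + 4 = 4)
C(Y, K) = 4
-72*(-54) + C(-7, -2) = -72*(-54) + 4 = 3888 + 4 = 3892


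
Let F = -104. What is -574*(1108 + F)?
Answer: -576296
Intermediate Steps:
-574*(1108 + F) = -574*(1108 - 104) = -574*1004 = -576296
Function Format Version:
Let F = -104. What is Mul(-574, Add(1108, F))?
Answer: -576296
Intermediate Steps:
Mul(-574, Add(1108, F)) = Mul(-574, Add(1108, -104)) = Mul(-574, 1004) = -576296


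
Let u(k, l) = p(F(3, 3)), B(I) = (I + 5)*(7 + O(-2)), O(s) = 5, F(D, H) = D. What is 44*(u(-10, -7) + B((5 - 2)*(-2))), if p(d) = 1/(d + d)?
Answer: -1562/3 ≈ -520.67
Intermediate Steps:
p(d) = 1/(2*d)
B(I) = 60 + 12*I (B(I) = (I + 5)*(7 + 5) = (5 + I)*12 = 60 + 12*I)
u(k, l) = ⅙ (u(k, l) = (½)/3 = (½)*(⅓) = ⅙)
44*(u(-10, -7) + B((5 - 2)*(-2))) = 44*(⅙ + (60 + 12*((5 - 2)*(-2)))) = 44*(⅙ + (60 + 12*(3*(-2)))) = 44*(⅙ + (60 + 12*(-6))) = 44*(⅙ + (60 - 72)) = 44*(⅙ - 12) = 44*(-71/6) = -1562/3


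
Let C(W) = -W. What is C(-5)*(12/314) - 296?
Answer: -46442/157 ≈ -295.81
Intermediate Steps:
C(-5)*(12/314) - 296 = (-1*(-5))*(12/314) - 296 = 5*(12*(1/314)) - 296 = 5*(6/157) - 296 = 30/157 - 296 = -46442/157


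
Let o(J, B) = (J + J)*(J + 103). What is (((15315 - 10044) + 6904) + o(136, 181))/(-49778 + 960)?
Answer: -77183/48818 ≈ -1.5810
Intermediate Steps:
o(J, B) = 2*J*(103 + J) (o(J, B) = (2*J)*(103 + J) = 2*J*(103 + J))
(((15315 - 10044) + 6904) + o(136, 181))/(-49778 + 960) = (((15315 - 10044) + 6904) + 2*136*(103 + 136))/(-49778 + 960) = ((5271 + 6904) + 2*136*239)/(-48818) = (12175 + 65008)*(-1/48818) = 77183*(-1/48818) = -77183/48818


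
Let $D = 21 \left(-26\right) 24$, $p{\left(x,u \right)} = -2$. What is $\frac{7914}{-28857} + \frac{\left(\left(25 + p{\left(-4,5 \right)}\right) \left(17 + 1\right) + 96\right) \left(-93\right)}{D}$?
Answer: $\frac{23425601}{7002632} \approx 3.3453$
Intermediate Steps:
$D = -13104$ ($D = \left(-546\right) 24 = -13104$)
$\frac{7914}{-28857} + \frac{\left(\left(25 + p{\left(-4,5 \right)}\right) \left(17 + 1\right) + 96\right) \left(-93\right)}{D} = \frac{7914}{-28857} + \frac{\left(\left(25 - 2\right) \left(17 + 1\right) + 96\right) \left(-93\right)}{-13104} = 7914 \left(- \frac{1}{28857}\right) + \left(23 \cdot 18 + 96\right) \left(-93\right) \left(- \frac{1}{13104}\right) = - \frac{2638}{9619} + \left(414 + 96\right) \left(-93\right) \left(- \frac{1}{13104}\right) = - \frac{2638}{9619} + 510 \left(-93\right) \left(- \frac{1}{13104}\right) = - \frac{2638}{9619} - - \frac{2635}{728} = - \frac{2638}{9619} + \frac{2635}{728} = \frac{23425601}{7002632}$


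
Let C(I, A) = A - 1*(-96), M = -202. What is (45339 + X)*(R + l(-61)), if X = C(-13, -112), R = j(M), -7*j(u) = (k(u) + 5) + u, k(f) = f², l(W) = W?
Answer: -265683426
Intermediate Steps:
C(I, A) = 96 + A (C(I, A) = A + 96 = 96 + A)
j(u) = -5/7 - u/7 - u²/7 (j(u) = -((u² + 5) + u)/7 = -((5 + u²) + u)/7 = -(5 + u + u²)/7 = -5/7 - u/7 - u²/7)
R = -5801 (R = -5/7 - ⅐*(-202) - ⅐*(-202)² = -5/7 + 202/7 - ⅐*40804 = -5/7 + 202/7 - 40804/7 = -5801)
X = -16 (X = 96 - 112 = -16)
(45339 + X)*(R + l(-61)) = (45339 - 16)*(-5801 - 61) = 45323*(-5862) = -265683426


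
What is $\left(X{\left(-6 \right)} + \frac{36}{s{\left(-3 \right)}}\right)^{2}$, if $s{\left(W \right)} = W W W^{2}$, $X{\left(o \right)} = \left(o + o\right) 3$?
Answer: $\frac{102400}{81} \approx 1264.2$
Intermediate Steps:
$X{\left(o \right)} = 6 o$ ($X{\left(o \right)} = 2 o 3 = 6 o$)
$s{\left(W \right)} = W^{4}$ ($s{\left(W \right)} = W^{2} W^{2} = W^{4}$)
$\left(X{\left(-6 \right)} + \frac{36}{s{\left(-3 \right)}}\right)^{2} = \left(6 \left(-6\right) + \frac{36}{\left(-3\right)^{4}}\right)^{2} = \left(-36 + \frac{36}{81}\right)^{2} = \left(-36 + 36 \cdot \frac{1}{81}\right)^{2} = \left(-36 + \frac{4}{9}\right)^{2} = \left(- \frac{320}{9}\right)^{2} = \frac{102400}{81}$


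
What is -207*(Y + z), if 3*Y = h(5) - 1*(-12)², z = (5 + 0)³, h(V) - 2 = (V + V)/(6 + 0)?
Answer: -16192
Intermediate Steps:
h(V) = 2 + V/3 (h(V) = 2 + (V + V)/(6 + 0) = 2 + (2*V)/6 = 2 + (2*V)*(⅙) = 2 + V/3)
z = 125 (z = 5³ = 125)
Y = -421/9 (Y = ((2 + (⅓)*5) - 1*(-12)²)/3 = ((2 + 5/3) - 1*144)/3 = (11/3 - 144)/3 = (⅓)*(-421/3) = -421/9 ≈ -46.778)
-207*(Y + z) = -207*(-421/9 + 125) = -207*704/9 = -16192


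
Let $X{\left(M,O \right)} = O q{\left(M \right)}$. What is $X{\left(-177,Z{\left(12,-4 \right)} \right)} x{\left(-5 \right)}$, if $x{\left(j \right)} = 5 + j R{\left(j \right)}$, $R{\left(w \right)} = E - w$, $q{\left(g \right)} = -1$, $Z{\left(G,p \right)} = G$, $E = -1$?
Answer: $180$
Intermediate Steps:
$R{\left(w \right)} = -1 - w$
$X{\left(M,O \right)} = - O$ ($X{\left(M,O \right)} = O \left(-1\right) = - O$)
$x{\left(j \right)} = 5 + j \left(-1 - j\right)$
$X{\left(-177,Z{\left(12,-4 \right)} \right)} x{\left(-5 \right)} = \left(-1\right) 12 \left(5 - - 5 \left(1 - 5\right)\right) = - 12 \left(5 - \left(-5\right) \left(-4\right)\right) = - 12 \left(5 - 20\right) = \left(-12\right) \left(-15\right) = 180$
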